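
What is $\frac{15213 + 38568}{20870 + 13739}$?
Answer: $\frac{53781}{34609} \approx 1.554$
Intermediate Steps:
$\frac{15213 + 38568}{20870 + 13739} = \frac{53781}{34609}$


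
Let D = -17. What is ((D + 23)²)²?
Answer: 1296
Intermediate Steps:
((D + 23)²)² = ((-17 + 23)²)² = (6²)² = 36² = 1296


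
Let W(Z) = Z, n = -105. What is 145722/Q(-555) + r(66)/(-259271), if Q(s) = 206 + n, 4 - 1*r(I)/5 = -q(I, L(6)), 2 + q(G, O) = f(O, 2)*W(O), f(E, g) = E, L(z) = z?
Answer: 37781469472/26186371 ≈ 1442.8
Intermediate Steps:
q(G, O) = -2 + O**2 (q(G, O) = -2 + O*O = -2 + O**2)
r(I) = 190 (r(I) = 20 - (-5)*(-2 + 6**2) = 20 - (-5)*(-2 + 36) = 20 - (-5)*34 = 20 - 5*(-34) = 20 + 170 = 190)
Q(s) = 101 (Q(s) = 206 - 105 = 101)
145722/Q(-555) + r(66)/(-259271) = 145722/101 + 190/(-259271) = 145722*(1/101) + 190*(-1/259271) = 145722/101 - 190/259271 = 37781469472/26186371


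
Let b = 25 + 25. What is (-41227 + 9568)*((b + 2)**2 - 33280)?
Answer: 968005584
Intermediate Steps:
b = 50
(-41227 + 9568)*((b + 2)**2 - 33280) = (-41227 + 9568)*((50 + 2)**2 - 33280) = -31659*(52**2 - 33280) = -31659*(2704 - 33280) = -31659*(-30576) = 968005584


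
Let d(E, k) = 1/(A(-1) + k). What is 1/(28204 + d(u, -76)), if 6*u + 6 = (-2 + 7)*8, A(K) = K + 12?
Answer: 65/1833259 ≈ 3.5456e-5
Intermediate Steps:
A(K) = 12 + K
u = 17/3 (u = -1 + ((-2 + 7)*8)/6 = -1 + (5*8)/6 = -1 + (⅙)*40 = -1 + 20/3 = 17/3 ≈ 5.6667)
d(E, k) = 1/(11 + k) (d(E, k) = 1/((12 - 1) + k) = 1/(11 + k))
1/(28204 + d(u, -76)) = 1/(28204 + 1/(11 - 76)) = 1/(28204 + 1/(-65)) = 1/(28204 - 1/65) = 1/(1833259/65) = 65/1833259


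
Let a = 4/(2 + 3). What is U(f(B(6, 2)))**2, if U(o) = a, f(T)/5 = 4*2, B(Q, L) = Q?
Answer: 16/25 ≈ 0.64000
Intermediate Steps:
f(T) = 40 (f(T) = 5*(4*2) = 5*8 = 40)
a = 4/5 ≈ 0.80000
U(o) = 4/5
U(f(B(6, 2)))**2 = (4/5)**2 = 16/25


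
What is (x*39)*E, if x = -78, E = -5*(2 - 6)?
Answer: -60840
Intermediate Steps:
E = 20 (E = -5*(-4) = 20)
(x*39)*E = -78*39*20 = -3042*20 = -60840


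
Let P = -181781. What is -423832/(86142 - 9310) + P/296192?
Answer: -4359445173/711156992 ≈ -6.1301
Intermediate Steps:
-423832/(86142 - 9310) + P/296192 = -423832/(86142 - 9310) - 181781/296192 = -423832/76832 - 181781*1/296192 = -423832*1/76832 - 181781/296192 = -52979/9604 - 181781/296192 = -4359445173/711156992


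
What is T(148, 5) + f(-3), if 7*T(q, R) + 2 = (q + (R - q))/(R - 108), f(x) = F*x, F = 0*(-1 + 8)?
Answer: -211/721 ≈ -0.29265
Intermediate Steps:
F = 0 (F = 0*7 = 0)
f(x) = 0 (f(x) = 0*x = 0)
T(q, R) = -2/7 + R/(7*(-108 + R)) (T(q, R) = -2/7 + ((q + (R - q))/(R - 108))/7 = -2/7 + (R/(-108 + R))/7 = -2/7 + R/(7*(-108 + R)))
T(148, 5) + f(-3) = (216 - 1*5)/(7*(-108 + 5)) + 0 = (⅐)*(216 - 5)/(-103) + 0 = (⅐)*(-1/103)*211 + 0 = -211/721 + 0 = -211/721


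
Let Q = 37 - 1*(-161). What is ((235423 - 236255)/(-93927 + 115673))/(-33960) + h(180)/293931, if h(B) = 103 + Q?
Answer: 4636068599/4522215144645 ≈ 0.0010252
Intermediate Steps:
Q = 198 (Q = 37 + 161 = 198)
h(B) = 301 (h(B) = 103 + 198 = 301)
((235423 - 236255)/(-93927 + 115673))/(-33960) + h(180)/293931 = ((235423 - 236255)/(-93927 + 115673))/(-33960) + 301/293931 = -832/21746*(-1/33960) + 301*(1/293931) = -832*1/21746*(-1/33960) + 301/293931 = -416/10873*(-1/33960) + 301/293931 = 52/46155885 + 301/293931 = 4636068599/4522215144645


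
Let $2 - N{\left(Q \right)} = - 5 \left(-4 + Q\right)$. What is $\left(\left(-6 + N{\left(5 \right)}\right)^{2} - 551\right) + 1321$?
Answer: $771$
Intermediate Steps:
$N{\left(Q \right)} = -18 + 5 Q$ ($N{\left(Q \right)} = 2 - - 5 \left(-4 + Q\right) = 2 - \left(20 - 5 Q\right) = 2 + \left(-20 + 5 Q\right) = -18 + 5 Q$)
$\left(\left(-6 + N{\left(5 \right)}\right)^{2} - 551\right) + 1321 = \left(\left(-6 + \left(-18 + 5 \cdot 5\right)\right)^{2} - 551\right) + 1321 = \left(\left(-6 + \left(-18 + 25\right)\right)^{2} - 551\right) + 1321 = \left(\left(-6 + 7\right)^{2} - 551\right) + 1321 = \left(1^{2} - 551\right) + 1321 = \left(1 - 551\right) + 1321 = -550 + 1321 = 771$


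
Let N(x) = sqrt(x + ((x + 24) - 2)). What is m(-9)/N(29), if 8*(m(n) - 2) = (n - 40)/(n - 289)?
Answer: 4817*sqrt(5)/47680 ≈ 0.22590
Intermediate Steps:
N(x) = sqrt(22 + 2*x) (N(x) = sqrt(x + ((24 + x) - 2)) = sqrt(x + (22 + x)) = sqrt(22 + 2*x))
m(n) = 2 + (-40 + n)/(8*(-289 + n)) (m(n) = 2 + ((n - 40)/(n - 289))/8 = 2 + ((-40 + n)/(-289 + n))/8 = 2 + (-40 + n)/(8*(-289 + n)))
m(-9)/N(29) = ((-4664 + 17*(-9))/(8*(-289 - 9)))/(sqrt(22 + 2*29)) = ((1/8)*(-4664 - 153)/(-298))/(sqrt(22 + 58)) = ((1/8)*(-1/298)*(-4817))/(sqrt(80)) = 4817/(2384*((4*sqrt(5)))) = 4817*(sqrt(5)/20)/2384 = 4817*sqrt(5)/47680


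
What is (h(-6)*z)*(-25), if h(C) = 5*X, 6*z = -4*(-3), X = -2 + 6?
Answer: -1000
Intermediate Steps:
X = 4
z = 2 (z = (-4*(-3))/6 = (1/6)*12 = 2)
h(C) = 20 (h(C) = 5*4 = 20)
(h(-6)*z)*(-25) = (20*2)*(-25) = 40*(-25) = -1000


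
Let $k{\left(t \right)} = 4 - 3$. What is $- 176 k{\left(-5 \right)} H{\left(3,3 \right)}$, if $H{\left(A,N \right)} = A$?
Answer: $-528$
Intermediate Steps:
$k{\left(t \right)} = 1$ ($k{\left(t \right)} = 4 - 3 = 1$)
$- 176 k{\left(-5 \right)} H{\left(3,3 \right)} = - 176 \cdot 1 \cdot 3 = \left(-176\right) 3 = -528$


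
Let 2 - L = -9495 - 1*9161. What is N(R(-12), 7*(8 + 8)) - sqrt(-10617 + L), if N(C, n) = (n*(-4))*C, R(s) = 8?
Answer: -3584 - sqrt(8041) ≈ -3673.7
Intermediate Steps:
N(C, n) = -4*C*n (N(C, n) = (-4*n)*C = -4*C*n)
L = 18658 (L = 2 - (-9495 - 1*9161) = 2 - (-9495 - 9161) = 2 - 1*(-18656) = 2 + 18656 = 18658)
N(R(-12), 7*(8 + 8)) - sqrt(-10617 + L) = -4*8*7*(8 + 8) - sqrt(-10617 + 18658) = -4*8*7*16 - sqrt(8041) = -4*8*112 - sqrt(8041) = -3584 - sqrt(8041)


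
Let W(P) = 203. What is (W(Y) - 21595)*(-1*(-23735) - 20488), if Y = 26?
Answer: -69459824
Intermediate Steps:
(W(Y) - 21595)*(-1*(-23735) - 20488) = (203 - 21595)*(-1*(-23735) - 20488) = -21392*(23735 - 20488) = -21392*3247 = -69459824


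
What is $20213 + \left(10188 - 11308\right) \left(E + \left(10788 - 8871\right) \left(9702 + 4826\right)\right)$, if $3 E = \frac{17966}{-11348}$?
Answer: $- \frac{265476612624997}{8511} \approx -3.1192 \cdot 10^{10}$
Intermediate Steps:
$E = - \frac{8983}{17022}$ ($E = \frac{17966 \frac{1}{-11348}}{3} = \frac{17966 \left(- \frac{1}{11348}\right)}{3} = \frac{1}{3} \left(- \frac{8983}{5674}\right) = - \frac{8983}{17022} \approx -0.52773$)
$20213 + \left(10188 - 11308\right) \left(E + \left(10788 - 8871\right) \left(9702 + 4826\right)\right) = 20213 + \left(10188 - 11308\right) \left(- \frac{8983}{17022} + \left(10788 - 8871\right) \left(9702 + 4826\right)\right) = 20213 - 1120 \left(- \frac{8983}{17022} + 1917 \cdot 14528\right) = 20213 - 1120 \left(- \frac{8983}{17022} + 27850176\right) = 20213 - \frac{265476784657840}{8511} = - \frac{265476612624997}{8511}$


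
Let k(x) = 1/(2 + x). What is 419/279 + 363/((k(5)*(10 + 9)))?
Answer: 716900/5301 ≈ 135.24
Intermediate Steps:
419/279 + 363/((k(5)*(10 + 9))) = 419/279 + 363/(((10 + 9)/(2 + 5))) = 419*(1/279) + 363/((19/7)) = 419/279 + 363/(((⅐)*19)) = 419/279 + 363/(19/7) = 419/279 + 363*(7/19) = 419/279 + 2541/19 = 716900/5301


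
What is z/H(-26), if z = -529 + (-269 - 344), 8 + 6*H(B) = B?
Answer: 3426/17 ≈ 201.53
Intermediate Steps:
H(B) = -4/3 + B/6
z = -1142 (z = -529 - 613 = -1142)
z/H(-26) = -1142/(-4/3 + (⅙)*(-26)) = -1142/(-4/3 - 13/3) = -1142/(-17/3) = -1142*(-3/17) = 3426/17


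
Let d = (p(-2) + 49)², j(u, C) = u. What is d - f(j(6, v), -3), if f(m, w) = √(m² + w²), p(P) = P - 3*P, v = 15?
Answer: 2809 - 3*√5 ≈ 2802.3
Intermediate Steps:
p(P) = -2*P
d = 2809 (d = (-2*(-2) + 49)² = (4 + 49)² = 53² = 2809)
d - f(j(6, v), -3) = 2809 - √(6² + (-3)²) = 2809 - √(36 + 9) = 2809 - √45 = 2809 - 3*√5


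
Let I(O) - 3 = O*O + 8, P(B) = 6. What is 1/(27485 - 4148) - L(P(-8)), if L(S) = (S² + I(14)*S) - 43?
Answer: -28821194/23337 ≈ -1235.0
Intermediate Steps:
I(O) = 11 + O² (I(O) = 3 + (O*O + 8) = 3 + (O² + 8) = 3 + (8 + O²) = 11 + O²)
L(S) = -43 + S² + 207*S (L(S) = (S² + (11 + 14²)*S) - 43 = (S² + (11 + 196)*S) - 43 = (S² + 207*S) - 43 = -43 + S² + 207*S)
1/(27485 - 4148) - L(P(-8)) = 1/(27485 - 4148) - (-43 + 6² + 207*6) = 1/23337 - (-43 + 36 + 1242) = 1/23337 - 1*1235 = 1/23337 - 1235 = -28821194/23337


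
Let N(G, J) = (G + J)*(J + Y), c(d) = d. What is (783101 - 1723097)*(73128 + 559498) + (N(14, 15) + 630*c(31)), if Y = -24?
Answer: -594665890227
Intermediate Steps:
N(G, J) = (-24 + J)*(G + J) (N(G, J) = (G + J)*(J - 24) = (G + J)*(-24 + J) = (-24 + J)*(G + J))
(783101 - 1723097)*(73128 + 559498) + (N(14, 15) + 630*c(31)) = (783101 - 1723097)*(73128 + 559498) + ((15² - 24*14 - 24*15 + 14*15) + 630*31) = -939996*632626 + ((225 - 336 - 360 + 210) + 19530) = -594665909496 + (-261 + 19530) = -594665909496 + 19269 = -594665890227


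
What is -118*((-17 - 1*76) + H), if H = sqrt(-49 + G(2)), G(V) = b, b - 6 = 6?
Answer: 10974 - 118*I*sqrt(37) ≈ 10974.0 - 717.77*I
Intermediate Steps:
b = 12 (b = 6 + 6 = 12)
G(V) = 12
H = I*sqrt(37) (H = sqrt(-49 + 12) = sqrt(-37) = I*sqrt(37) ≈ 6.0828*I)
-118*((-17 - 1*76) + H) = -118*((-17 - 1*76) + I*sqrt(37)) = -118*((-17 - 76) + I*sqrt(37)) = -118*(-93 + I*sqrt(37)) = 10974 - 118*I*sqrt(37)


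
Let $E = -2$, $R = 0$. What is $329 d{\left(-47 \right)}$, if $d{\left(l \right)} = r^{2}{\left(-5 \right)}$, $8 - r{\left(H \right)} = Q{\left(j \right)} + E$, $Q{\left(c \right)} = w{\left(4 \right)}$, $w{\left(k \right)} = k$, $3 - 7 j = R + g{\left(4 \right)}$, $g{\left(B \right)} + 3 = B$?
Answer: $11844$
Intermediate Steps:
$g{\left(B \right)} = -3 + B$
$j = \frac{2}{7}$ ($j = \frac{3}{7} - \frac{0 + \left(-3 + 4\right)}{7} = \frac{3}{7} - \frac{0 + 1}{7} = \frac{3}{7} - \frac{1}{7} = \frac{2}{7} \approx 0.28571$)
$Q{\left(c \right)} = 4$
$r{\left(H \right)} = 6$ ($r{\left(H \right)} = 8 - \left(4 - 2\right) = 8 - 2 = 6$)
$d{\left(l \right)} = 36$ ($d{\left(l \right)} = 6^{2} = 36$)
$329 d{\left(-47 \right)} = 329 \cdot 36 = 11844$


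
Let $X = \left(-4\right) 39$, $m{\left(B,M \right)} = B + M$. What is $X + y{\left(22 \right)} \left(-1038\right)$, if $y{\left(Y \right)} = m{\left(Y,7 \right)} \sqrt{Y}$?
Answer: $-156 - 30102 \sqrt{22} \approx -1.4135 \cdot 10^{5}$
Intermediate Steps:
$y{\left(Y \right)} = \sqrt{Y} \left(7 + Y\right)$ ($y{\left(Y \right)} = \left(Y + 7\right) \sqrt{Y} = \left(7 + Y\right) \sqrt{Y} = \sqrt{Y} \left(7 + Y\right)$)
$X = -156$
$X + y{\left(22 \right)} \left(-1038\right) = -156 + \sqrt{22} \left(7 + 22\right) \left(-1038\right) = -156 + \sqrt{22} \cdot 29 \left(-1038\right) = -156 + 29 \sqrt{22} \left(-1038\right) = -156 - 30102 \sqrt{22}$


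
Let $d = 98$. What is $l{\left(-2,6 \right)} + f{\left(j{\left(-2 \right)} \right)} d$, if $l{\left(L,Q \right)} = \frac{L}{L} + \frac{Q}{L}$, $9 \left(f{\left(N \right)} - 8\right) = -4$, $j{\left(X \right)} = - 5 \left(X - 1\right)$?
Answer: $\frac{6646}{9} \approx 738.44$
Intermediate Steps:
$j{\left(X \right)} = 5 - 5 X$ ($j{\left(X \right)} = - 5 \left(-1 + X\right) = 5 - 5 X$)
$f{\left(N \right)} = \frac{68}{9}$ ($f{\left(N \right)} = 8 + \frac{1}{9} \left(-4\right) = 8 - \frac{4}{9} = \frac{68}{9}$)
$l{\left(L,Q \right)} = 1 + \frac{Q}{L}$
$l{\left(-2,6 \right)} + f{\left(j{\left(-2 \right)} \right)} d = \frac{-2 + 6}{-2} + \frac{68}{9} \cdot 98 = \left(- \frac{1}{2}\right) 4 + \frac{6664}{9} = -2 + \frac{6664}{9} = \frac{6646}{9}$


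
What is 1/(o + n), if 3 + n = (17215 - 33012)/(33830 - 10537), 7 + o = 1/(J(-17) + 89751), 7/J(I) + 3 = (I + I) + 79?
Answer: -12543443551/133941090831 ≈ -0.093649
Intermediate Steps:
J(I) = 7/(76 + 2*I) (J(I) = 7/(-3 + ((I + I) + 79)) = 7/(-3 + (2*I + 79)) = 7/(-3 + (79 + 2*I)) = 7/(76 + 2*I))
o = -3769543/538507 (o = -7 + 1/(7/(2*(38 - 17)) + 89751) = -7 + 1/((7/2)/21 + 89751) = -7 + 1/((7/2)*(1/21) + 89751) = -7 + 1/(⅙ + 89751) = -7 + 1/(538507/6) = -7 + 6/538507 = -3769543/538507 ≈ -7.0000)
n = -85676/23293 (n = -3 + (17215 - 33012)/(33830 - 10537) = -3 - 15797/23293 = -85676/23293 ≈ -3.6782)
1/(o + n) = 1/(-3769543/538507 - 85676/23293) = 1/(-133941090831/12543443551) = -12543443551/133941090831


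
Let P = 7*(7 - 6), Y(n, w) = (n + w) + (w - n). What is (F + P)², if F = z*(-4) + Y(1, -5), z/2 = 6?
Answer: 2601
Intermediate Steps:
z = 12 (z = 2*6 = 12)
Y(n, w) = 2*w
F = -58 (F = 12*(-4) + 2*(-5) = -48 - 10 = -58)
P = 7 (P = 7*1 = 7)
(F + P)² = (-58 + 7)² = (-51)² = 2601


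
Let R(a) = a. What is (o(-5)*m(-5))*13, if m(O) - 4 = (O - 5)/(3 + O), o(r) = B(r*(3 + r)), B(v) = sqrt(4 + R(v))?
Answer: 117*sqrt(14) ≈ 437.77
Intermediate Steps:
B(v) = sqrt(4 + v)
o(r) = sqrt(4 + r*(3 + r))
m(O) = 4 + (-5 + O)/(3 + O) (m(O) = 4 + (O - 5)/(3 + O) = 4 + (-5 + O)/(3 + O))
(o(-5)*m(-5))*13 = (sqrt(4 - 5*(3 - 5))*((7 + 5*(-5))/(3 - 5)))*13 = (sqrt(4 - 5*(-2))*((7 - 25)/(-2)))*13 = (sqrt(4 + 10)*(-1/2*(-18)))*13 = (sqrt(14)*9)*13 = (9*sqrt(14))*13 = 117*sqrt(14)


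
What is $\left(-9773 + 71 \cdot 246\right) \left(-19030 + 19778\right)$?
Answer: $5754364$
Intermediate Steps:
$\left(-9773 + 71 \cdot 246\right) \left(-19030 + 19778\right) = \left(-9773 + 17466\right) 748 = 7693 \cdot 748 = 5754364$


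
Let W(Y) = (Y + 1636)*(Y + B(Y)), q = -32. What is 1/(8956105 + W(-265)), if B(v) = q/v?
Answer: 265/2277133222 ≈ 1.1637e-7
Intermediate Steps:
B(v) = -32/v
W(Y) = (1636 + Y)*(Y - 32/Y) (W(Y) = (Y + 1636)*(Y - 32/Y) = (1636 + Y)*(Y - 32/Y))
1/(8956105 + W(-265)) = 1/(8956105 + (-32 + (-265)**2 - 52352/(-265) + 1636*(-265))) = 1/(8956105 + (-32 + 70225 - 52352*(-1/265) - 433540)) = 1/(8956105 + (-32 + 70225 + 52352/265 - 433540)) = 1/(8956105 - 96234603/265) = 1/(2277133222/265) = 265/2277133222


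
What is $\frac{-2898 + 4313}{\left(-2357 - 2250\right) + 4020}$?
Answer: $- \frac{1415}{587} \approx -2.4106$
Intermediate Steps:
$\frac{-2898 + 4313}{\left(-2357 - 2250\right) + 4020} = \frac{1415}{\left(-2357 - 2250\right) + 4020} = \frac{1415}{-4607 + 4020} = \frac{1415}{-587} = 1415 \left(- \frac{1}{587}\right) = - \frac{1415}{587}$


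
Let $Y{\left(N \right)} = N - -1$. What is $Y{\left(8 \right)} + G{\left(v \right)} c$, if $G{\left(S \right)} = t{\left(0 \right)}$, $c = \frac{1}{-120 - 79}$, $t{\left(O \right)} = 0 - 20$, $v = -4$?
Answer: $\frac{1811}{199} \approx 9.1005$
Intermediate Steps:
$t{\left(O \right)} = -20$ ($t{\left(O \right)} = 0 - 20 = -20$)
$Y{\left(N \right)} = 1 + N$ ($Y{\left(N \right)} = N + 1 = 1 + N$)
$c = - \frac{1}{199}$ ($c = \frac{1}{-199} = - \frac{1}{199} \approx -0.0050251$)
$G{\left(S \right)} = -20$
$Y{\left(8 \right)} + G{\left(v \right)} c = \left(1 + 8\right) - - \frac{20}{199} = 9 + \frac{20}{199} = \frac{1811}{199}$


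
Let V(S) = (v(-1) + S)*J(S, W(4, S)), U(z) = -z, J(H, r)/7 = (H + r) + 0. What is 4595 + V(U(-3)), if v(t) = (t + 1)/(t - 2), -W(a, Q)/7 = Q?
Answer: 4217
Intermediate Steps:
W(a, Q) = -7*Q
v(t) = (1 + t)/(-2 + t)
J(H, r) = 7*H + 7*r (J(H, r) = 7*((H + r) + 0) = 7*(H + r) = 7*H + 7*r)
V(S) = -42*S² (V(S) = ((1 - 1)/(-2 - 1) + S)*(7*S + 7*(-7*S)) = (0/(-3) + S)*(7*S - 49*S) = (-⅓*0 + S)*(-42*S) = (0 + S)*(-42*S) = S*(-42*S) = -42*S²)
4595 + V(U(-3)) = 4595 - 42*(-1*(-3))² = 4595 - 42*3² = 4595 - 42*9 = 4595 - 378 = 4217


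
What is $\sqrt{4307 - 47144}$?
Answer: $i \sqrt{42837} \approx 206.97 i$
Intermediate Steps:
$\sqrt{4307 - 47144} = \sqrt{-42837} = i \sqrt{42837}$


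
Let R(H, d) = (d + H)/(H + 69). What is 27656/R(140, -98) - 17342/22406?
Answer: 32377070465/235263 ≈ 1.3762e+5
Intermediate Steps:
R(H, d) = (H + d)/(69 + H)
27656/R(140, -98) - 17342/22406 = 27656/(((140 - 98)/(69 + 140))) - 17342/22406 = 27656/((42/209)) - 17342*1/22406 = 27656/(((1/209)*42)) - 8671/11203 = 27656/(42/209) - 8671/11203 = 27656*(209/42) - 8671/11203 = 2890052/21 - 8671/11203 = 32377070465/235263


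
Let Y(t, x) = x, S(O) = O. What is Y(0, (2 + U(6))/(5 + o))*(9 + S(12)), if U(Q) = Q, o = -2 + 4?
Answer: 24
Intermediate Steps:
o = 2
Y(0, (2 + U(6))/(5 + o))*(9 + S(12)) = ((2 + 6)/(5 + 2))*(9 + 12) = (8/7)*21 = 24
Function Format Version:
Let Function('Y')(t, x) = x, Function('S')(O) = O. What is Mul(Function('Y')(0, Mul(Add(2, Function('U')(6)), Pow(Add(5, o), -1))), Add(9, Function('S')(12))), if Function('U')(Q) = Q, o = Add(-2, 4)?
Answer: 24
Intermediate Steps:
o = 2
Mul(Function('Y')(0, Mul(Add(2, Function('U')(6)), Pow(Add(5, o), -1))), Add(9, Function('S')(12))) = Mul(Mul(Add(2, 6), Pow(Add(5, 2), -1)), Add(9, 12)) = Mul(Mul(8, Pow(7, -1)), 21) = Mul(Mul(8, Rational(1, 7)), 21) = Mul(Rational(8, 7), 21) = 24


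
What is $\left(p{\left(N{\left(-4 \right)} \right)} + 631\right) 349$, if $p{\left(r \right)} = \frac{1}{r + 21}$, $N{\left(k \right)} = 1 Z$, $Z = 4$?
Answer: $\frac{5505824}{25} \approx 2.2023 \cdot 10^{5}$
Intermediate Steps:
$N{\left(k \right)} = 4$ ($N{\left(k \right)} = 1 \cdot 4 = 4$)
$p{\left(r \right)} = \frac{1}{21 + r}$
$\left(p{\left(N{\left(-4 \right)} \right)} + 631\right) 349 = \left(\frac{1}{21 + 4} + 631\right) 349 = \left(\frac{1}{25} + 631\right) 349 = \frac{15776}{25} \cdot 349 = \frac{5505824}{25}$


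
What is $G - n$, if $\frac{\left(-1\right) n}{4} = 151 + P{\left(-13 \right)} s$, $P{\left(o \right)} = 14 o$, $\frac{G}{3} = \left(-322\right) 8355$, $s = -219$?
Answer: $-7910894$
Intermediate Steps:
$G = -8070930$ ($G = 3 \left(\left(-322\right) 8355\right) = 3 \left(-2690310\right) = -8070930$)
$n = -160036$ ($n = - 4 \left(151 + 14 \left(-13\right) \left(-219\right)\right) = - 4 \left(151 - -39858\right) = - 4 \left(151 + 39858\right) = \left(-4\right) 40009 = -160036$)
$G - n = -8070930 - -160036 = -8070930 + 160036 = -7910894$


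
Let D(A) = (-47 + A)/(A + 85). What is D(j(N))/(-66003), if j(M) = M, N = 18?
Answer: 29/6798309 ≈ 4.2658e-6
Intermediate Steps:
D(A) = (-47 + A)/(85 + A)
D(j(N))/(-66003) = ((-47 + 18)/(85 + 18))/(-66003) = (-29/103)*(-1/66003) = ((1/103)*(-29))*(-1/66003) = -29/103*(-1/66003) = 29/6798309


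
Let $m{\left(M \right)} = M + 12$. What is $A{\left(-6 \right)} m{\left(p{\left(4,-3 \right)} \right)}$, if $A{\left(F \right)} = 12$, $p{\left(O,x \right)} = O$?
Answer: $192$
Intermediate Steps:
$m{\left(M \right)} = 12 + M$
$A{\left(-6 \right)} m{\left(p{\left(4,-3 \right)} \right)} = 12 \left(12 + 4\right) = 12 \cdot 16 = 192$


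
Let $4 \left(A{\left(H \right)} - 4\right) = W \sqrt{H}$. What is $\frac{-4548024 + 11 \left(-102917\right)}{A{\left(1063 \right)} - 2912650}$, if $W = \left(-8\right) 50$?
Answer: $\frac{8272076291853}{4241748045658} - \frac{142002775 \sqrt{1063}}{2120874022829} \approx 1.948$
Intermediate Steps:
$W = -400$
$A{\left(H \right)} = 4 - 100 \sqrt{H}$ ($A{\left(H \right)} = 4 + \frac{\left(-400\right) \sqrt{H}}{4} = 4 - 100 \sqrt{H}$)
$\frac{-4548024 + 11 \left(-102917\right)}{A{\left(1063 \right)} - 2912650} = \frac{-4548024 + 11 \left(-102917\right)}{\left(4 - 100 \sqrt{1063}\right) - 2912650} = \frac{-4548024 - 1132087}{-2912646 - 100 \sqrt{1063}} = - \frac{5680111}{-2912646 - 100 \sqrt{1063}}$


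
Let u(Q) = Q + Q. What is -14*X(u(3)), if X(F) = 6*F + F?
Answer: -588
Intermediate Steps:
u(Q) = 2*Q
X(F) = 7*F
-14*X(u(3)) = -98*2*3 = -98*6 = -14*42 = -588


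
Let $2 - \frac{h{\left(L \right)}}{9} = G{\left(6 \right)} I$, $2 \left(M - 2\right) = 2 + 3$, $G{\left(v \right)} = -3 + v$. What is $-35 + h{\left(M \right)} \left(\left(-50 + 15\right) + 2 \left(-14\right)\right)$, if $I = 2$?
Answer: $2233$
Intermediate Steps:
$M = \frac{9}{2}$ ($M = 2 + \frac{2 + 3}{2} = 2 + \frac{1}{2} \cdot 5 = 2 + \frac{5}{2} = \frac{9}{2} \approx 4.5$)
$h{\left(L \right)} = -36$ ($h{\left(L \right)} = 18 - 9 \left(-3 + 6\right) 2 = 18 - 9 \cdot 3 \cdot 2 = 18 - 54 = -36$)
$-35 + h{\left(M \right)} \left(\left(-50 + 15\right) + 2 \left(-14\right)\right) = -35 - 36 \left(\left(-50 + 15\right) + 2 \left(-14\right)\right) = -35 - 36 \left(-35 - 28\right) = -35 - -2268 = -35 + 2268 = 2233$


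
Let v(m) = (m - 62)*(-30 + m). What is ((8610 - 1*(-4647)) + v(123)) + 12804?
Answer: 31734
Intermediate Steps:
v(m) = (-62 + m)*(-30 + m)
((8610 - 1*(-4647)) + v(123)) + 12804 = ((8610 - 1*(-4647)) + (1860 + 123² - 92*123)) + 12804 = ((8610 + 4647) + (1860 + 15129 - 11316)) + 12804 = (13257 + 5673) + 12804 = 18930 + 12804 = 31734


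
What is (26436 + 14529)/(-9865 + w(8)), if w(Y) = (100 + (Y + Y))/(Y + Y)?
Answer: -163860/39431 ≈ -4.1556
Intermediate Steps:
w(Y) = (100 + 2*Y)/(2*Y) (w(Y) = (100 + 2*Y)/((2*Y)) = (100 + 2*Y)*(1/(2*Y)) = (100 + 2*Y)/(2*Y))
(26436 + 14529)/(-9865 + w(8)) = (26436 + 14529)/(-9865 + (50 + 8)/8) = 40965/(-9865 + (⅛)*58) = 40965/(-9865 + 29/4) = 40965/(-39431/4) = 40965*(-4/39431) = -163860/39431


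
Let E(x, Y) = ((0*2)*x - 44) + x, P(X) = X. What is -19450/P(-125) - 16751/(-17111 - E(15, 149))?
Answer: 13373551/85410 ≈ 156.58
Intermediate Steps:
E(x, Y) = -44 + x (E(x, Y) = (0*x - 44) + x = (0 - 44) + x = -44 + x)
-19450/P(-125) - 16751/(-17111 - E(15, 149)) = -19450/(-125) - 16751/(-17111 - (-44 + 15)) = -19450*(-1/125) - 16751/(-17111 - 1*(-29)) = 778/5 - 16751/(-17111 + 29) = 778/5 - 16751/(-17082) = 778/5 - 16751*(-1/17082) = 778/5 + 16751/17082 = 13373551/85410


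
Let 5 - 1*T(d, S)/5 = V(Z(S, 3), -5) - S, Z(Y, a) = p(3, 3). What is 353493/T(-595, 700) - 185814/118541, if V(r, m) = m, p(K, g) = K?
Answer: 41243774013/420820550 ≈ 98.008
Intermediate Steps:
Z(Y, a) = 3
T(d, S) = 50 + 5*S (T(d, S) = 25 - 5*(-5 - S) = 25 + (25 + 5*S) = 50 + 5*S)
353493/T(-595, 700) - 185814/118541 = 353493/(50 + 5*700) - 185814/118541 = 353493/(50 + 3500) - 185814*1/118541 = 353493/3550 - 185814/118541 = 41243774013/420820550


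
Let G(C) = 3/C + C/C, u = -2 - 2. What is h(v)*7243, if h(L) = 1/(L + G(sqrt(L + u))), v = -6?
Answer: 72430*I/(-50*I + 3*sqrt(10)) ≈ -1398.3 + 265.3*I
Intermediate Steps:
u = -4
G(C) = 1 + 3/C (G(C) = 3/C + 1 = 1 + 3/C)
h(L) = 1/(L + (3 + sqrt(-4 + L))/sqrt(-4 + L)) (h(L) = 1/(L + (3 + sqrt(L - 4))/(sqrt(L - 4))) = 1/(L + (3 + sqrt(-4 + L))/(sqrt(-4 + L))) = 1/(L + (3 + sqrt(-4 + L))/sqrt(-4 + L)))
h(v)*7243 = (sqrt(-4 - 6)/(3 + sqrt(-4 - 6) - 6*sqrt(-4 - 6)))*7243 = (sqrt(-10)/(3 + sqrt(-10) - 6*I*sqrt(10)))*7243 = ((I*sqrt(10))/(3 + I*sqrt(10) - 6*I*sqrt(10)))*7243 = ((I*sqrt(10))/(3 - 5*I*sqrt(10)))*7243 = (I*sqrt(10)/(3 - 5*I*sqrt(10)))*7243 = 7243*I*sqrt(10)/(3 - 5*I*sqrt(10))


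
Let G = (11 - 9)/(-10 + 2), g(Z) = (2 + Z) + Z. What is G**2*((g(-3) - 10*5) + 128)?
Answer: 37/8 ≈ 4.6250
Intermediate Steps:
g(Z) = 2 + 2*Z
G = -1/4 (G = 2/(-8) = 2*(-1/8) = -1/4 ≈ -0.25000)
G**2*((g(-3) - 10*5) + 128) = (-1/4)**2*(((2 + 2*(-3)) - 10*5) + 128) = (((2 - 6) - 50) + 128)/16 = ((-4 - 50) + 128)/16 = (-54 + 128)/16 = (1/16)*74 = 37/8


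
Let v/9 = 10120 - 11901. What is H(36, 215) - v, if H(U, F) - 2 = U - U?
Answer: 16031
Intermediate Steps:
H(U, F) = 2 (H(U, F) = 2 + (U - U) = 2 + 0 = 2)
v = -16029 (v = 9*(10120 - 11901) = 9*(-1781) = -16029)
H(36, 215) - v = 2 - 1*(-16029) = 2 + 16029 = 16031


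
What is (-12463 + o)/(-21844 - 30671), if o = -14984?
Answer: 9149/17505 ≈ 0.52265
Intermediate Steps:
(-12463 + o)/(-21844 - 30671) = (-12463 - 14984)/(-21844 - 30671) = -27447/(-52515) = -27447*(-1/52515) = 9149/17505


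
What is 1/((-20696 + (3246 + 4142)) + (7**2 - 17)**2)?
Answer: -1/12284 ≈ -8.1407e-5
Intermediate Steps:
1/((-20696 + (3246 + 4142)) + (7**2 - 17)**2) = 1/((-20696 + 7388) + (49 - 17)**2) = 1/(-13308 + 32**2) = 1/(-13308 + 1024) = 1/(-12284) = -1/12284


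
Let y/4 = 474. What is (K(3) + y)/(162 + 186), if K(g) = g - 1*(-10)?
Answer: 1909/348 ≈ 5.4856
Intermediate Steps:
K(g) = 10 + g (K(g) = g + 10 = 10 + g)
y = 1896 (y = 4*474 = 1896)
(K(3) + y)/(162 + 186) = ((10 + 3) + 1896)/(162 + 186) = (13 + 1896)/348 = 1909*(1/348) = 1909/348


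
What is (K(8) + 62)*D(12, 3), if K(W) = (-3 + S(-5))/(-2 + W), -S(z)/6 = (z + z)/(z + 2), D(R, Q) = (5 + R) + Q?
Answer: 3490/3 ≈ 1163.3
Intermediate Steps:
D(R, Q) = 5 + Q + R
S(z) = -12*z/(2 + z) (S(z) = -6*(z + z)/(z + 2) = -6*2*z/(2 + z) = -12*z/(2 + z))
K(W) = -23/(-2 + W) (K(W) = (-3 - 12*(-5)/(2 - 5))/(-2 + W) = (-3 - 12*(-5)/(-3))/(-2 + W) = (-3 - 12*(-5)*(-⅓))/(-2 + W) = (-3 - 20)/(-2 + W) = -23/(-2 + W))
(K(8) + 62)*D(12, 3) = (-23/(-2 + 8) + 62)*(5 + 3 + 12) = (-23/6 + 62)*20 = (349/6)*20 = 3490/3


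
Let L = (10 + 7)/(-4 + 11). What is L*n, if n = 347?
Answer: 5899/7 ≈ 842.71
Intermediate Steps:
L = 17/7 ≈ 2.4286
L*n = (17/7)*347 = 5899/7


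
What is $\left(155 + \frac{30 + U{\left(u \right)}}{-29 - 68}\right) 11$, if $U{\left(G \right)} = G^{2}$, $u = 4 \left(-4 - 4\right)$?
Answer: $\frac{153791}{97} \approx 1585.5$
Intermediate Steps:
$u = -32$ ($u = 4 \left(-8\right) = -32$)
$\left(155 + \frac{30 + U{\left(u \right)}}{-29 - 68}\right) 11 = \left(155 + \frac{30 + \left(-32\right)^{2}}{-29 - 68}\right) 11 = \left(155 + \frac{30 + 1024}{-97}\right) 11 = \left(155 + 1054 \left(- \frac{1}{97}\right)\right) 11 = \left(155 - \frac{1054}{97}\right) 11 = \frac{13981}{97} \cdot 11 = \frac{153791}{97}$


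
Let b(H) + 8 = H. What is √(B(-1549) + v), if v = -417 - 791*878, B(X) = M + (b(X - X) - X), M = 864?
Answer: I*√692510 ≈ 832.17*I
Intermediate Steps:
b(H) = -8 + H
B(X) = 856 - X (B(X) = 864 + ((-8 + (X - X)) - X) = 864 + ((-8 + 0) - X) = 864 + (-8 - X) = 856 - X)
v = -694915 (v = -417 - 694498 = -694915)
√(B(-1549) + v) = √((856 - 1*(-1549)) - 694915) = √((856 + 1549) - 694915) = √(2405 - 694915) = √(-692510) = I*√692510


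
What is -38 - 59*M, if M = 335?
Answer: -19803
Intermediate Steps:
-38 - 59*M = -38 - 59*335 = -38 - 19765 = -19803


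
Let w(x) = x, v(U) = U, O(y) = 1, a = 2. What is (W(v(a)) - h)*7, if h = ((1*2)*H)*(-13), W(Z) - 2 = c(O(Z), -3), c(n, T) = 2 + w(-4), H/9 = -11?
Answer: -18018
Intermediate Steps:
H = -99 (H = 9*(-11) = -99)
c(n, T) = -2 (c(n, T) = 2 - 4 = -2)
W(Z) = 0 (W(Z) = 2 - 2 = 0)
h = 2574 (h = ((1*2)*(-99))*(-13) = (2*(-99))*(-13) = -198*(-13) = 2574)
(W(v(a)) - h)*7 = (0 - 1*2574)*7 = (0 - 2574)*7 = -2574*7 = -18018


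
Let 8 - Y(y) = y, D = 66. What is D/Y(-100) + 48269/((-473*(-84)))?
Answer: 217649/119196 ≈ 1.8260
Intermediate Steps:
Y(y) = 8 - y
D/Y(-100) + 48269/((-473*(-84))) = 66/(8 - 1*(-100)) + 48269/((-473*(-84))) = 66/(8 + 100) + 48269/39732 = 66/108 + 48269*(1/39732) = 66*(1/108) + 48269/39732 = 11/18 + 48269/39732 = 217649/119196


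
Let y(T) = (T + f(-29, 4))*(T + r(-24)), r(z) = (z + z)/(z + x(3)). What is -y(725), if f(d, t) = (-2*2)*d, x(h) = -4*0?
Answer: -611407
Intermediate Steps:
x(h) = 0
r(z) = 2 (r(z) = (z + z)/(z + 0) = (2*z)/z = 2)
f(d, t) = -4*d
y(T) = (2 + T)*(116 + T) (y(T) = (T - 4*(-29))*(T + 2) = (T + 116)*(2 + T) = (116 + T)*(2 + T) = (2 + T)*(116 + T))
-y(725) = -(232 + 725² + 118*725) = -(232 + 525625 + 85550) = -1*611407 = -611407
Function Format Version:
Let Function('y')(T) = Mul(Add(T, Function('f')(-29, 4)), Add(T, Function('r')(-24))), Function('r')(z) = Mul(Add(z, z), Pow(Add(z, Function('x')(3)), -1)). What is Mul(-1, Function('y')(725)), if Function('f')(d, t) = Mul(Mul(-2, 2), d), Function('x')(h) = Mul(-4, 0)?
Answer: -611407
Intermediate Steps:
Function('x')(h) = 0
Function('r')(z) = 2 (Function('r')(z) = Mul(Add(z, z), Pow(Add(z, 0), -1)) = Mul(Mul(2, z), Pow(z, -1)) = 2)
Function('f')(d, t) = Mul(-4, d)
Function('y')(T) = Mul(Add(2, T), Add(116, T)) (Function('y')(T) = Mul(Add(T, Mul(-4, -29)), Add(T, 2)) = Mul(Add(T, 116), Add(2, T)) = Mul(Add(116, T), Add(2, T)) = Mul(Add(2, T), Add(116, T)))
Mul(-1, Function('y')(725)) = Mul(-1, Add(232, Pow(725, 2), Mul(118, 725))) = Mul(-1, Add(232, 525625, 85550)) = Mul(-1, 611407) = -611407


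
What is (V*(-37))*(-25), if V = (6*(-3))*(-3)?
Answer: 49950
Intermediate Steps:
V = 54 (V = -18*(-3) = 54)
(V*(-37))*(-25) = (54*(-37))*(-25) = -1998*(-25) = 49950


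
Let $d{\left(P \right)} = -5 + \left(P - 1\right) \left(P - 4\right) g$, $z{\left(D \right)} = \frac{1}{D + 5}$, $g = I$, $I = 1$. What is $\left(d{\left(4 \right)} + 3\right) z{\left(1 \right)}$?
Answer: $- \frac{1}{3} \approx -0.33333$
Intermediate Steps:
$g = 1$
$z{\left(D \right)} = \frac{1}{5 + D}$
$d{\left(P \right)} = -5 + \left(-1 + P\right) \left(-4 + P\right)$ ($d{\left(P \right)} = -5 + \left(P - 1\right) \left(P - 4\right) 1 = -5 + \left(-1 + P\right) \left(-4 + P\right) 1 = -5 + \left(-1 + P\right) \left(-4 + P\right)$)
$\left(d{\left(4 \right)} + 3\right) z{\left(1 \right)} = \frac{\left(-1 + 4^{2} - 20\right) + 3}{5 + 1} = \frac{\left(-1 + 16 - 20\right) + 3}{6} = \left(-5 + 3\right) \frac{1}{6} = \left(-2\right) \frac{1}{6} = - \frac{1}{3}$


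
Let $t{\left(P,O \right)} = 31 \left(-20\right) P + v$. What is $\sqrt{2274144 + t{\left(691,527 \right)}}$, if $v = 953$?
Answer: $\sqrt{1846677} \approx 1358.9$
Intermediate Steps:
$t{\left(P,O \right)} = 953 - 620 P$ ($t{\left(P,O \right)} = 31 \left(-20\right) P + 953 = - 620 P + 953 = 953 - 620 P$)
$\sqrt{2274144 + t{\left(691,527 \right)}} = \sqrt{2274144 + \left(953 - 428420\right)} = \sqrt{2274144 - 427467} = \sqrt{1846677}$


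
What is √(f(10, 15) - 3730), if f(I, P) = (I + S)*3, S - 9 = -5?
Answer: 2*I*√922 ≈ 60.729*I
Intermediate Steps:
S = 4 (S = 9 - 5 = 4)
f(I, P) = 12 + 3*I (f(I, P) = (I + 4)*3 = (4 + I)*3 = 12 + 3*I)
√(f(10, 15) - 3730) = √((12 + 3*10) - 3730) = √((12 + 30) - 3730) = √(42 - 3730) = √(-3688) = 2*I*√922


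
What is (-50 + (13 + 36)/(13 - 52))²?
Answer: 3996001/1521 ≈ 2627.2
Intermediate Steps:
(-50 + (13 + 36)/(13 - 52))² = (-50 + 49/(-39))² = (-50 + 49*(-1/39))² = (-50 - 49/39)² = (-1999/39)² = 3996001/1521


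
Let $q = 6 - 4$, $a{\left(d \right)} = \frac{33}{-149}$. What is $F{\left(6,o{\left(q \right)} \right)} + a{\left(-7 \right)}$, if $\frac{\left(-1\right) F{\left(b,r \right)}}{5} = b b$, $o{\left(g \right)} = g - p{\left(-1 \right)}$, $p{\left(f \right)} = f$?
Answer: $- \frac{26853}{149} \approx -180.22$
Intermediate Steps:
$a{\left(d \right)} = - \frac{33}{149}$ ($a{\left(d \right)} = 33 \left(- \frac{1}{149}\right) = - \frac{33}{149}$)
$q = 2$
$o{\left(g \right)} = 1 + g$ ($o{\left(g \right)} = g - -1 = g + 1 = 1 + g$)
$F{\left(b,r \right)} = - 5 b^{2}$ ($F{\left(b,r \right)} = - 5 b b = - 5 b^{2}$)
$F{\left(6,o{\left(q \right)} \right)} + a{\left(-7 \right)} = - 5 \cdot 6^{2} - \frac{33}{149} = \left(-5\right) 36 - \frac{33}{149} = -180 - \frac{33}{149} = - \frac{26853}{149}$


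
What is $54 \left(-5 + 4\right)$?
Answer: $-54$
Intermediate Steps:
$54 \left(-5 + 4\right) = 54 \left(-1\right) = -54$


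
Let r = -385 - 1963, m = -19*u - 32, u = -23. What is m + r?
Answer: -1943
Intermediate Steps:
m = 405 (m = -19*(-23) - 32 = 437 - 32 = 405)
r = -2348
m + r = 405 - 2348 = -1943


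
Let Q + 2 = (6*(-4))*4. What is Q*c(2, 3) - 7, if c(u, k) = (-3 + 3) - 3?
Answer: 287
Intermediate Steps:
Q = -98 (Q = -2 + (6*(-4))*4 = -2 - 24*4 = -2 - 96 = -98)
c(u, k) = -3 (c(u, k) = 0 - 3 = -3)
Q*c(2, 3) - 7 = -98*(-3) - 7 = 294 - 7 = 287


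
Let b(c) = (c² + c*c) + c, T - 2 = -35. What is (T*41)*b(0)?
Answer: 0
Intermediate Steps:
T = -33 (T = 2 - 35 = -33)
b(c) = c + 2*c² (b(c) = (c² + c²) + c = 2*c² + c = c + 2*c²)
(T*41)*b(0) = (-33*41)*(0*(1 + 2*0)) = -0*(1 + 0) = -0 = -1353*0 = 0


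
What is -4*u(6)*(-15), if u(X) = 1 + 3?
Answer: 240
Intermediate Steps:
u(X) = 4
-4*u(6)*(-15) = -4*4*(-15) = -16*(-15) = 240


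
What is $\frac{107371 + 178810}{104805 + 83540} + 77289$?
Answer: $\frac{14557282886}{188345} \approx 77291.0$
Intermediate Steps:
$\frac{107371 + 178810}{104805 + 83540} + 77289 = \frac{286181}{188345} + 77289 = \frac{14557282886}{188345}$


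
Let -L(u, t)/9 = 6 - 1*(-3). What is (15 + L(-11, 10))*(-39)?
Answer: 2574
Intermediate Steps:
L(u, t) = -81 (L(u, t) = -9*(6 - 1*(-3)) = -9*(6 + 3) = -9*9 = -81)
(15 + L(-11, 10))*(-39) = (15 - 81)*(-39) = -66*(-39) = 2574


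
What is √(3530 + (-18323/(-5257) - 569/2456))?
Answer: √147247360566221370/6455596 ≈ 59.441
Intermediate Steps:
√(3530 + (-18323/(-5257) - 569/2456)) = √(3530 + (-18323*(-1/5257) - 569*1/2456)) = √(3530 + (18323/5257 - 569/2456)) = √(3530 + 42010055/12911192) = √(45618517815/12911192) = √147247360566221370/6455596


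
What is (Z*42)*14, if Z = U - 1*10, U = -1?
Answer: -6468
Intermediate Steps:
Z = -11 (Z = -1 - 1*10 = -1 - 10 = -11)
(Z*42)*14 = -11*42*14 = -462*14 = -6468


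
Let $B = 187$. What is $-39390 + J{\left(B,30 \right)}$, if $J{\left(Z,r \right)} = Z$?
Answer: $-39203$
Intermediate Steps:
$-39390 + J{\left(B,30 \right)} = -39390 + 187 = -39203$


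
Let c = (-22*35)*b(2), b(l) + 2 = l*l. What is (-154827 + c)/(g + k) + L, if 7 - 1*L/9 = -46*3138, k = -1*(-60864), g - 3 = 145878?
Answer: 268601913908/206745 ≈ 1.2992e+6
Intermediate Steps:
g = 145881 (g = 3 + 145878 = 145881)
b(l) = -2 + l² (b(l) = -2 + l*l = -2 + l²)
c = -1540 (c = (-22*35)*(-2 + 2²) = -770*(-2 + 4) = -770*2 = -1540)
k = 60864
L = 1299195 (L = 63 - (-414)*3138 = 63 - 9*(-144348) = 63 + 1299132 = 1299195)
(-154827 + c)/(g + k) + L = (-154827 - 1540)/(145881 + 60864) + 1299195 = -156367/206745 + 1299195 = 268601913908/206745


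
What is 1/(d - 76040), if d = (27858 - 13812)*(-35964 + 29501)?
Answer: -1/90855338 ≈ -1.1007e-8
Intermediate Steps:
d = -90779298 (d = 14046*(-6463) = -90779298)
1/(d - 76040) = 1/(-90779298 - 76040) = 1/(-90855338) = -1/90855338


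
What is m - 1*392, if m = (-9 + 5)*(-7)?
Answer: -364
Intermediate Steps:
m = 28 (m = -4*(-7) = 28)
m - 1*392 = 28 - 1*392 = 28 - 392 = -364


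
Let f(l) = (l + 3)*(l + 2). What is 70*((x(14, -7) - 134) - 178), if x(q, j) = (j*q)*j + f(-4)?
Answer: 26320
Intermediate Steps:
f(l) = (2 + l)*(3 + l) (f(l) = (3 + l)*(2 + l) = (2 + l)*(3 + l))
x(q, j) = 2 + q*j² (x(q, j) = (j*q)*j + (6 + (-4)² + 5*(-4)) = q*j² + (6 + 16 - 20) = q*j² + 2 = 2 + q*j²)
70*((x(14, -7) - 134) - 178) = 70*(((2 + 14*(-7)²) - 134) - 178) = 70*(((2 + 14*49) - 134) - 178) = 70*(((2 + 686) - 134) - 178) = 70*((688 - 134) - 178) = 70*(554 - 178) = 70*376 = 26320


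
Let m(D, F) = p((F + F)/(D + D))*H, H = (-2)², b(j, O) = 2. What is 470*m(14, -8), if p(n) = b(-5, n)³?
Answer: 15040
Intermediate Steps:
H = 4
p(n) = 8 (p(n) = 2³ = 8)
m(D, F) = 32 (m(D, F) = 8*4 = 32)
470*m(14, -8) = 470*32 = 15040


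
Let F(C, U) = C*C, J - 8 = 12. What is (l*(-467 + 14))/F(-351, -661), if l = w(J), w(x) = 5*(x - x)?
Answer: 0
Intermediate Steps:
J = 20 (J = 8 + 12 = 20)
F(C, U) = C²
w(x) = 0 (w(x) = 5*0 = 0)
l = 0
(l*(-467 + 14))/F(-351, -661) = (0*(-467 + 14))/((-351)²) = (0*(-453))/123201 = 0*(1/123201) = 0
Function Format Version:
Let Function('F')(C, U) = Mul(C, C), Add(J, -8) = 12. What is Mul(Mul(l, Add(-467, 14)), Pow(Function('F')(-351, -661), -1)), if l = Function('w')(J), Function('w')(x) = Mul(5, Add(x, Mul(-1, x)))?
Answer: 0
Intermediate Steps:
J = 20 (J = Add(8, 12) = 20)
Function('F')(C, U) = Pow(C, 2)
Function('w')(x) = 0 (Function('w')(x) = Mul(5, 0) = 0)
l = 0
Mul(Mul(l, Add(-467, 14)), Pow(Function('F')(-351, -661), -1)) = Mul(Mul(0, Add(-467, 14)), Pow(Pow(-351, 2), -1)) = Mul(Mul(0, -453), Pow(123201, -1)) = Mul(0, Rational(1, 123201)) = 0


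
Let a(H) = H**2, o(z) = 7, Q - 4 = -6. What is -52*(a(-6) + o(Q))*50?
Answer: -111800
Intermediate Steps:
Q = -2 (Q = 4 - 6 = -2)
-52*(a(-6) + o(Q))*50 = -52*((-6)**2 + 7)*50 = -52*(36 + 7)*50 = -52*43*50 = -2236*50 = -111800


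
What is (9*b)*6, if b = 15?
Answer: 810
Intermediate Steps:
(9*b)*6 = (9*15)*6 = 135*6 = 810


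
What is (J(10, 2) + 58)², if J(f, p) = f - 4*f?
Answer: 784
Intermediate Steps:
J(f, p) = -3*f
(J(10, 2) + 58)² = (-3*10 + 58)² = (-30 + 58)² = 28² = 784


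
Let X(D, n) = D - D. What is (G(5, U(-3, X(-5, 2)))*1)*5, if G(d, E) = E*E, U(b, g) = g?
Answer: 0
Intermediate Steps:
X(D, n) = 0
G(d, E) = E²
(G(5, U(-3, X(-5, 2)))*1)*5 = (0²*1)*5 = (0*1)*5 = 0*5 = 0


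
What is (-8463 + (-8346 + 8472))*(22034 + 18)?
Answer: -183847524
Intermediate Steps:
(-8463 + (-8346 + 8472))*(22034 + 18) = (-8463 + 126)*22052 = -8337*22052 = -183847524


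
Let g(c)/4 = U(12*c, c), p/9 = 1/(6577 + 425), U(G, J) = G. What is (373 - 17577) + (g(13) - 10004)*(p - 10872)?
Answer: 39663273994/389 ≈ 1.0196e+8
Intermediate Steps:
p = 1/778 (p = 9/(6577 + 425) = 9/7002 = 9*(1/7002) = 1/778 ≈ 0.0012853)
g(c) = 48*c (g(c) = 4*(12*c) = 48*c)
(373 - 17577) + (g(13) - 10004)*(p - 10872) = (373 - 17577) + (48*13 - 10004)*(1/778 - 10872) = -17204 + (624 - 10004)*(-8458415/778) = -17204 - 9380*(-8458415/778) = -17204 + 39669966350/389 = 39663273994/389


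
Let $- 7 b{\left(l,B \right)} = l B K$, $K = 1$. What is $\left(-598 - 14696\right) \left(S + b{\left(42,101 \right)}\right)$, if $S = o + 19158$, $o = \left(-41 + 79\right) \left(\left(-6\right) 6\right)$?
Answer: $-262812096$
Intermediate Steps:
$b{\left(l,B \right)} = - \frac{B l}{7}$ ($b{\left(l,B \right)} = - \frac{l B 1}{7} = - \frac{B l 1}{7} = - \frac{B l}{7}$)
$o = -1368$ ($o = 38 \left(-36\right) = -1368$)
$S = 17790$ ($S = -1368 + 19158 = 17790$)
$\left(-598 - 14696\right) \left(S + b{\left(42,101 \right)}\right) = \left(-598 - 14696\right) \left(17790 - \frac{101}{7} \cdot 42\right) = - 15294 \left(17790 - 606\right) = \left(-15294\right) 17184 = -262812096$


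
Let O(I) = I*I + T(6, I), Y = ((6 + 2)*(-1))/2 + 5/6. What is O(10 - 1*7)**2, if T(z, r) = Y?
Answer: 1225/36 ≈ 34.028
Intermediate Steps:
Y = -19/6 (Y = (8*(-1))*(1/2) + 5*(1/6) = -8*1/2 + 5/6 = -4 + 5/6 = -19/6 ≈ -3.1667)
T(z, r) = -19/6
O(I) = -19/6 + I**2 (O(I) = I*I - 19/6 = I**2 - 19/6 = -19/6 + I**2)
O(10 - 1*7)**2 = (-19/6 + (10 - 1*7)**2)**2 = (-19/6 + (10 - 7)**2)**2 = (-19/6 + 3**2)**2 = (-19/6 + 9)**2 = (35/6)**2 = 1225/36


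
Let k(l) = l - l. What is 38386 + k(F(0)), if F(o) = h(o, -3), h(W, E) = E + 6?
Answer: 38386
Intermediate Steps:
h(W, E) = 6 + E
F(o) = 3 (F(o) = 6 - 3 = 3)
k(l) = 0
38386 + k(F(0)) = 38386 + 0 = 38386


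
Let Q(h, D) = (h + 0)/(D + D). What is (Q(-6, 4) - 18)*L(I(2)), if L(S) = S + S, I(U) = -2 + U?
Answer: 0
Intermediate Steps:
Q(h, D) = h/(2*D) (Q(h, D) = h/((2*D)) = h*(1/(2*D)) = h/(2*D))
L(S) = 2*S
(Q(-6, 4) - 18)*L(I(2)) = ((1/2)*(-6)/4 - 18)*(2*(-2 + 2)) = ((1/2)*(-6)*(1/4) - 18)*(2*0) = (-3/4 - 18)*0 = -75/4*0 = 0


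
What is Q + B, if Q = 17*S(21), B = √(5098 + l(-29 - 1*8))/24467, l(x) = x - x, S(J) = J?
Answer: 357 + √5098/24467 ≈ 357.00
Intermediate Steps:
l(x) = 0
B = √5098/24467 (B = √(5098 + 0)/24467 = √5098*(1/24467) = √5098/24467 ≈ 0.0029182)
Q = 357 (Q = 17*21 = 357)
Q + B = 357 + √5098/24467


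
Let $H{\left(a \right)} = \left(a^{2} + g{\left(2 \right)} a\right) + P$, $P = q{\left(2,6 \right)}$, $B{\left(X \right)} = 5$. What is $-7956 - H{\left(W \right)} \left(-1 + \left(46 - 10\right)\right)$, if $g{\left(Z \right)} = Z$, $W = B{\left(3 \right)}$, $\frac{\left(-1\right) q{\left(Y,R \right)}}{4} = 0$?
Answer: $-9181$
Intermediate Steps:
$q{\left(Y,R \right)} = 0$ ($q{\left(Y,R \right)} = \left(-4\right) 0 = 0$)
$W = 5$
$P = 0$
$H{\left(a \right)} = a^{2} + 2 a$ ($H{\left(a \right)} = \left(a^{2} + 2 a\right) + 0 = a^{2} + 2 a$)
$-7956 - H{\left(W \right)} \left(-1 + \left(46 - 10\right)\right) = -7956 - 5 \left(2 + 5\right) \left(-1 + \left(46 - 10\right)\right) = -7956 - 5 \cdot 7 \left(-1 + \left(46 - 10\right)\right) = -7956 - 35 \left(-1 + 36\right) = -7956 - 35 \cdot 35 = -7956 - 1225 = -9181$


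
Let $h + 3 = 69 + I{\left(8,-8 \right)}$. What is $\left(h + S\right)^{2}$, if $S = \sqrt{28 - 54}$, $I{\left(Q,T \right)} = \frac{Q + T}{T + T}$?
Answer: $\left(66 + i \sqrt{26}\right)^{2} \approx 4330.0 + 673.07 i$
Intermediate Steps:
$I{\left(Q,T \right)} = \frac{Q + T}{2 T}$
$S = i \sqrt{26}$ ($S = \sqrt{-26} = i \sqrt{26} \approx 5.099 i$)
$h = 66$ ($h = -3 + \left(69 + \frac{8 - 8}{2 \left(-8\right)}\right) = -3 + \left(69 + \frac{1}{2} \left(- \frac{1}{8}\right) 0\right) = -3 + \left(69 + 0\right) = -3 + 69 = 66$)
$\left(h + S\right)^{2} = \left(66 + i \sqrt{26}\right)^{2}$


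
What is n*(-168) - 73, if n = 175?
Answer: -29473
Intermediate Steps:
n*(-168) - 73 = 175*(-168) - 73 = -29400 - 73 = -29473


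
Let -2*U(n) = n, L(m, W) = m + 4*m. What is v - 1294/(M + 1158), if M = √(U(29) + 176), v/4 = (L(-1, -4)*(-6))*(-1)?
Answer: -324789504/2681605 + 1294*√646/2681605 ≈ -121.11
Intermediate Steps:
L(m, W) = 5*m
U(n) = -n/2
v = -120 (v = 4*(((5*(-1))*(-6))*(-1)) = 4*(-5*(-6)*(-1)) = 4*(30*(-1)) = 4*(-30) = -120)
M = √646/2 (M = √(-½*29 + 176) = √(-29/2 + 176) = √(323/2) = √646/2 ≈ 12.708)
v - 1294/(M + 1158) = -120 - 1294/(√646/2 + 1158) = -120 - 1294/(1158 + √646/2)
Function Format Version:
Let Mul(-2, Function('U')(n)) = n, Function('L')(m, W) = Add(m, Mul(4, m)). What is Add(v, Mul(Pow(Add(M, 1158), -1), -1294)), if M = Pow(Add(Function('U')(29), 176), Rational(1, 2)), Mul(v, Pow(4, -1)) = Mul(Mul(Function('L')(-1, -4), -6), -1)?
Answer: Add(Rational(-324789504, 2681605), Mul(Rational(1294, 2681605), Pow(646, Rational(1, 2)))) ≈ -121.11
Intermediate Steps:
Function('L')(m, W) = Mul(5, m)
Function('U')(n) = Mul(Rational(-1, 2), n)
v = -120 (v = Mul(4, Mul(Mul(Mul(5, -1), -6), -1)) = Mul(4, Mul(Mul(-5, -6), -1)) = Mul(4, Mul(30, -1)) = Mul(4, -30) = -120)
M = Mul(Rational(1, 2), Pow(646, Rational(1, 2))) (M = Pow(Add(Mul(Rational(-1, 2), 29), 176), Rational(1, 2)) = Pow(Add(Rational(-29, 2), 176), Rational(1, 2)) = Pow(Rational(323, 2), Rational(1, 2)) = Mul(Rational(1, 2), Pow(646, Rational(1, 2))) ≈ 12.708)
Add(v, Mul(Pow(Add(M, 1158), -1), -1294)) = Add(-120, Mul(Pow(Add(Mul(Rational(1, 2), Pow(646, Rational(1, 2))), 1158), -1), -1294)) = Add(-120, Mul(Pow(Add(1158, Mul(Rational(1, 2), Pow(646, Rational(1, 2)))), -1), -1294)) = Add(-120, Mul(-1294, Pow(Add(1158, Mul(Rational(1, 2), Pow(646, Rational(1, 2)))), -1)))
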